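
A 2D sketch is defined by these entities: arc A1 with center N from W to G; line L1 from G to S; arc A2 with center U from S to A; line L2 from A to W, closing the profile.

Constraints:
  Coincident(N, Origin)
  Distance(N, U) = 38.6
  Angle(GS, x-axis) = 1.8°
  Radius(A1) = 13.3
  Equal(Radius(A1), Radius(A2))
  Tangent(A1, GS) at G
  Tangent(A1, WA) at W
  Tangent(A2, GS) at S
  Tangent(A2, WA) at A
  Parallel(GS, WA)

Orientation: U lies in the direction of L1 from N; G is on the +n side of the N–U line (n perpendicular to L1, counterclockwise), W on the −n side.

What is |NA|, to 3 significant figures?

40.8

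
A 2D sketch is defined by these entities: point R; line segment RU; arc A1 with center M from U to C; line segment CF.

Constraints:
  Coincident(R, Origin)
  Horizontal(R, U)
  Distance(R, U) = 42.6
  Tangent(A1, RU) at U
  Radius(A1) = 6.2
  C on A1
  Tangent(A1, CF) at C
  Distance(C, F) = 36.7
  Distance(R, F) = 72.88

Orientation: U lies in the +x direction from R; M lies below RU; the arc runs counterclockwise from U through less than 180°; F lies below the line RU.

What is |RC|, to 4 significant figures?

39.34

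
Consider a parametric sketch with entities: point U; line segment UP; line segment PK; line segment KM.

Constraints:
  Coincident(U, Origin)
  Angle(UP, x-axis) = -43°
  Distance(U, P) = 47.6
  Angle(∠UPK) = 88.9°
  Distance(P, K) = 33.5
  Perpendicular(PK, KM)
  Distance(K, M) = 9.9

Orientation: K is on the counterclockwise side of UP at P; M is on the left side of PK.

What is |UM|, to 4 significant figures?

49.82

U is at the origin; UP runs at -43.0° with length 47.6, so P = 47.6·(cos -43.0°, sin -43.0°) = (34.81, -32.46). ∠UPK = 88.9°, so PK runs at -43.0° + (180° − 88.9°) = 48.10° from the x-axis; with |PK| = 33.5, K = P + 33.5·(cos 48.10°, sin 48.10°) = (57.18, -7.529). The perpendicularity gives KM at right angles to PK; with |KM| = 9.9 on the left of PK, M = K + 9.9·(-0.7443, 0.6678) = (49.82, -0.9171). Then |UM| = |M − U| = 49.82.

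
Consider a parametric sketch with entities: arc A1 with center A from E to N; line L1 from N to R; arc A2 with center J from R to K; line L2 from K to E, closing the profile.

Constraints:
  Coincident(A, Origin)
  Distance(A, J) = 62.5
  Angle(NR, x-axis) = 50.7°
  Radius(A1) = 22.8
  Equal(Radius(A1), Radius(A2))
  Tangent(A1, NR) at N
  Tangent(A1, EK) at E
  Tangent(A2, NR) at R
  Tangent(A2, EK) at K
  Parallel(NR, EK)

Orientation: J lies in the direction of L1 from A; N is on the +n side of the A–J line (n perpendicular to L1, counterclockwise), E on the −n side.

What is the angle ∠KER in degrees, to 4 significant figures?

36.11°

Tangency of A1 to both parallel lines with radius 22.8 puts N and E at A ± 22.8·n: N = (-17.64, 14.44), E = (17.64, -14.44). Equal radii place R and K the same way about J: R = J + 22.8·n = (21.94, 62.81), K = J − 22.8·n = (57.23, 33.92). Then cos ∠KER = EK·ER / (|EK||ER|), giving 36.11°.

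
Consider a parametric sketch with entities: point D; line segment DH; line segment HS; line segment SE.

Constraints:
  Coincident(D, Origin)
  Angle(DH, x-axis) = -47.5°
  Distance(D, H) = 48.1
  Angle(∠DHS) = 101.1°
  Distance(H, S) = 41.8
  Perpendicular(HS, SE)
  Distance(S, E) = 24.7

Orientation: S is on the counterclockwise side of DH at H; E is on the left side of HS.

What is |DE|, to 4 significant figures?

55.80

D is at the origin; DH runs at -47.5° with length 48.1, so H = 48.1·(cos -47.5°, sin -47.5°) = (32.50, -35.46). ∠DHS = 101.1°, so HS runs at -47.5° + (180° − 101.1°) = 31.40° from the x-axis; with |HS| = 41.8, S = H + 41.8·(cos 31.40°, sin 31.40°) = (68.17, -13.68). HS is perpendicular to SE; with |SE| = 24.7 on the left of HS, E = S + 24.7·(-0.5210, 0.8536) = (55.31, 7.398). Then |DE| = |E − D| = 55.80.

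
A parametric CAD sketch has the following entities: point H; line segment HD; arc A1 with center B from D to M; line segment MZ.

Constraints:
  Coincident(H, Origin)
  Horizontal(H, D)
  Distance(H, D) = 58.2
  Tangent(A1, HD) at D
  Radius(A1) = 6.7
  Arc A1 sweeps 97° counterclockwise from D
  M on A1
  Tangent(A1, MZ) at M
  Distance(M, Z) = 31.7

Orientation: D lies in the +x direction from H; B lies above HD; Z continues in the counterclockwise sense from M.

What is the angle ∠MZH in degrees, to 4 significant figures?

64.41°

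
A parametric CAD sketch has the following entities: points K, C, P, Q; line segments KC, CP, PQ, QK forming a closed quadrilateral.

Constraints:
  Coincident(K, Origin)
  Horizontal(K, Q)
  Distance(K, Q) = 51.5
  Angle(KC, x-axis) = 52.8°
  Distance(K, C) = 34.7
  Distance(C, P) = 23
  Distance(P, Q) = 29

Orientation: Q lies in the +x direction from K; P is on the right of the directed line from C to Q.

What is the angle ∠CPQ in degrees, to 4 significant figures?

104.1°

Checks: |CP| = 23.00 ✓; |PQ| = 29.00 ✓.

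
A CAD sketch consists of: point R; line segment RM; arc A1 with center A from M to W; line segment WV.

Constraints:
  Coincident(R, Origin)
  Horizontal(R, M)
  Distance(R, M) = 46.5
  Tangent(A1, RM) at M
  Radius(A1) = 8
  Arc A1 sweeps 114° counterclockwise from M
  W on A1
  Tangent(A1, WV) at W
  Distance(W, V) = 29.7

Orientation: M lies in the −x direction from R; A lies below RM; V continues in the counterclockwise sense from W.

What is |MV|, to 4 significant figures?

38.68

On A1, M sits at bearing 90° from A; a 114° counterclockwise sweep puts W at bearing 204°, so W = A + 8.0·(cos 204°, sin 204°) = (-53.81, -11.25). Since A1 is tangent to WV there, AW ⟂ WV, so WV runs along (−sin 204°, cos 204°); with |WV| = 29.7, V = (-41.73, -38.39). Then |MV| = |V − M| = 38.68.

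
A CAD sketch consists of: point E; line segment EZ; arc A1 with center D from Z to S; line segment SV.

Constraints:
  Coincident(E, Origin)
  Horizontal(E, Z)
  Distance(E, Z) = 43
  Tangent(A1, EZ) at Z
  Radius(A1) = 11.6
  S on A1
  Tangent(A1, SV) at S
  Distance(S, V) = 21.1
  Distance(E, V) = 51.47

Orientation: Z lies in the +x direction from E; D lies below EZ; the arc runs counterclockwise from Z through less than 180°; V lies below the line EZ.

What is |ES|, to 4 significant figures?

35.12

Checks: |DS| = 11.60 ✓; ∠(DS, SV) = 90.00° ✓; |SV| = 21.10 ✓; |EV| = 51.47 ✓.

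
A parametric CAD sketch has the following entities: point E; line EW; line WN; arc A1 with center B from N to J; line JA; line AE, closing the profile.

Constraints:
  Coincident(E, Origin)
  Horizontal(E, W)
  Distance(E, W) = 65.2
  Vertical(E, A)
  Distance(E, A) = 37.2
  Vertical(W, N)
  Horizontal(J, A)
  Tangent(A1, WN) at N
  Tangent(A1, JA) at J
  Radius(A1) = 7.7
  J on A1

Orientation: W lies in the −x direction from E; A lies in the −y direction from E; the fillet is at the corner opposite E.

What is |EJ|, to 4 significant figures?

68.48

The virtual corner opposite E is at (-65.20, -37.20). A1 meets WN tangentially, so BN is at right angles to WN and the tangent condition forces BJ to be normal to JA, with radius 7.7, so the center B sits 7.7 in from both sides at B = (-57.50, -29.50). That places the tangent points at N = (-65.20, -29.50) on WN and J = (-57.50, -37.20) on JA. Then |EJ| = |J − E| = 68.48.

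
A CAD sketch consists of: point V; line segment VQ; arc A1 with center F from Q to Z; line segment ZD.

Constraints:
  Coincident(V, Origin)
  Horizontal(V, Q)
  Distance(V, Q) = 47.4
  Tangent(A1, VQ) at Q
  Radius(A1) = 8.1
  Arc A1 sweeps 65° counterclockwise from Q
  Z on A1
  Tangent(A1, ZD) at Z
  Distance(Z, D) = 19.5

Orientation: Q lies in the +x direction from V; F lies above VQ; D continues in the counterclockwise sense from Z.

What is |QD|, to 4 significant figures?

27.25

V is at the origin; V and Q share the same y with |VQ| = 47.4 and Q on the +x side, so Q = (47.40, 0.000). A1 meets VQ tangentially, so FQ is at right angles to VQ, so F = Q + (0, 8.1) = (47.40, 8.100). On A1, Q sits at bearing -90° from F; a 65° counterclockwise sweep puts Z at bearing -25°, so Z = F + 8.1·(cos -25°, sin -25°) = (54.74, 4.677). The tangent condition forces FZ to be normal to ZD, so ZD runs along (−sin -25°, cos -25°); with |ZD| = 19.5, D = (62.98, 22.35). Then |QD| = |D − Q| = 27.25.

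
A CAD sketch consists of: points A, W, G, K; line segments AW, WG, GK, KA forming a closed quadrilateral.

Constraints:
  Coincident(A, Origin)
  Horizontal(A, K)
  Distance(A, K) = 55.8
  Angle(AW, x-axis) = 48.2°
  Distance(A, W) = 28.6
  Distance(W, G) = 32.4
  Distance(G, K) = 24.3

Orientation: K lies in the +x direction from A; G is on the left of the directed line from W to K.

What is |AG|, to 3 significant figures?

56.6

Checks: |WG| = 32.40 ✓; |GK| = 24.30 ✓.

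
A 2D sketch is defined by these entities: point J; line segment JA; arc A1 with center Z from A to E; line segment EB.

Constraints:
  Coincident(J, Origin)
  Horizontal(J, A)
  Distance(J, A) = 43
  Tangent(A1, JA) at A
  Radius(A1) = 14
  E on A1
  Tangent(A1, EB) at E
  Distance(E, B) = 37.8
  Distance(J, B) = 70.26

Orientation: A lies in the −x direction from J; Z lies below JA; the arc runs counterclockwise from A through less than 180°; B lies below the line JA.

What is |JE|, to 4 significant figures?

59.22

Checks: |ZE| = 14.00 ✓; ∠(ZE, EB) = 90.00° ✓; |EB| = 37.80 ✓; |JB| = 70.26 ✓.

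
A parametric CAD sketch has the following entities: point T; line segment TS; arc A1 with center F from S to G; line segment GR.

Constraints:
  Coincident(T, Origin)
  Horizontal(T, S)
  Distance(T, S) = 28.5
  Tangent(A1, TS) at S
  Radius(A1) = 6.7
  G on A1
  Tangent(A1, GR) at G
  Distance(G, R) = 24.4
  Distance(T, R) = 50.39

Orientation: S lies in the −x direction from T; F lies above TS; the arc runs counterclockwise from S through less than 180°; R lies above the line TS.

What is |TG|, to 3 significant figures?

26.6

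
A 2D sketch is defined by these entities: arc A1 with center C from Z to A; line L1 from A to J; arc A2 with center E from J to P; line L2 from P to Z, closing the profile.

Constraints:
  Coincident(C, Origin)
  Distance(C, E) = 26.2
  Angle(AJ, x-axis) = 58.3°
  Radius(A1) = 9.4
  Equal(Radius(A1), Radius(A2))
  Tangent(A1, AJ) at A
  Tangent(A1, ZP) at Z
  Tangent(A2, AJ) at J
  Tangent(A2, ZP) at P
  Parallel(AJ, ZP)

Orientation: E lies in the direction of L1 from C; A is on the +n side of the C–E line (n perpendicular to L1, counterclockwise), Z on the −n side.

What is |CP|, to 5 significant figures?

27.835

The slot axis is L1's direction at 58.3°, so u = (cos 58.3°, sin 58.3°) = (0.52547, 0.85081) and n = (−sin 58.3°, cos 58.3°) = (-0.85081, 0.52547). C is at the origin and E lies 26.2 along u from C, so E = 26.2·u = (13.767, 22.291). Tangency of A1 to both parallel lines with radius 9.4 puts A and Z at C ± 9.4·n: A = (-7.9976, 4.9394), Z = (7.9976, -4.9394). Equal radii place J and P the same way about E: J = E + 9.4·n = (5.7697, 27.231), P = E − 9.4·n = (21.765, 17.352). Then |CP| = |P − C| = 27.835.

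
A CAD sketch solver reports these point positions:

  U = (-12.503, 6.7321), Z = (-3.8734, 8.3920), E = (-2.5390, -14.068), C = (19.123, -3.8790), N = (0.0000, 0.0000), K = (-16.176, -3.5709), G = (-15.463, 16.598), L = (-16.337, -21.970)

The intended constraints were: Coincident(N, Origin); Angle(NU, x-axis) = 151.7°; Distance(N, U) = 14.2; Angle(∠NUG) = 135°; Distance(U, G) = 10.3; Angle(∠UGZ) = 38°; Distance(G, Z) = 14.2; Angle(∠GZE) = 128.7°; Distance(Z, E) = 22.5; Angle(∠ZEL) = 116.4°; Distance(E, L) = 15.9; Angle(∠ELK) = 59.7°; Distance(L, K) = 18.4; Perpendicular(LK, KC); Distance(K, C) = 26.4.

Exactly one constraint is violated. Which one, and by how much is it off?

Distance(K, C) = 26.4 — off by 8.90.

N = (0.00, 0.00) ✓; NU at 151.7° ✓; |NU| = 14.20 ✓; ∠NUG = 135.0° ✓; |UG| = 10.30 ✓; ∠UGZ = 38.00° ✓; |GZ| = 14.20 ✓; ∠GZE = 128.7° ✓; |ZE| = 22.50 ✓; ∠ZEL = 116.4° ✓; |EL| = 15.90 ✓; ∠ELK = 59.70° ✓; |LK| = 18.40 ✓; ∠(LK, KC) = 90.00° ✓; |KC| = 35.30 ✗.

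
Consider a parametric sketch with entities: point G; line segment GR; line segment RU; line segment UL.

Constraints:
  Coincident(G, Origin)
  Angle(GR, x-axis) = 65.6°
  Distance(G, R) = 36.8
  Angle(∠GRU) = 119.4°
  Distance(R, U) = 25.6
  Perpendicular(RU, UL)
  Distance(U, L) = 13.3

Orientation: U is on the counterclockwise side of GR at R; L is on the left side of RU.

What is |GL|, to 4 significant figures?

47.52

G is at the origin; GR runs at 65.6° with length 36.8, so R = 36.8·(cos 65.6°, sin 65.6°) = (15.20, 33.51). ∠GRU = 119.4°, so RU runs at 65.6° + (180° − 119.4°) = 126.2° from the x-axis; with |RU| = 25.6, U = R + 25.6·(cos 126.2°, sin 126.2°) = (0.08274, 54.17). The perpendicularity gives UL at right angles to RU; with |UL| = 13.3 on the left of RU, L = U + 13.3·(-0.8070, -0.5906) = (-10.65, 46.32). Then |GL| = |L − G| = 47.52.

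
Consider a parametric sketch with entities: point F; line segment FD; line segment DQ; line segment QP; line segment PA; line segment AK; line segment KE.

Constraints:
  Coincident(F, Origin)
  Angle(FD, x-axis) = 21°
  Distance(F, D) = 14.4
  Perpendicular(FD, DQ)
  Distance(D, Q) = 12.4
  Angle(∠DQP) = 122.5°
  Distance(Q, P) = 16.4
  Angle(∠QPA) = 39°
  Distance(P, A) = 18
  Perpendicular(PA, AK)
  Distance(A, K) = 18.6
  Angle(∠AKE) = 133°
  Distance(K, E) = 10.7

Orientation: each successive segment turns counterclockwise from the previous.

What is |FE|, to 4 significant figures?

34.57

PA is perpendicular to AK, so AK runs at 39.50°; with |AK| = 18.6, K = (18.73, 17.95). ∠AKE = 133.0° gives KE at 86.50° from the x-axis; with |KE| = 10.7, E = (19.38, 28.63). Then |FE| = |E − F| = 34.57.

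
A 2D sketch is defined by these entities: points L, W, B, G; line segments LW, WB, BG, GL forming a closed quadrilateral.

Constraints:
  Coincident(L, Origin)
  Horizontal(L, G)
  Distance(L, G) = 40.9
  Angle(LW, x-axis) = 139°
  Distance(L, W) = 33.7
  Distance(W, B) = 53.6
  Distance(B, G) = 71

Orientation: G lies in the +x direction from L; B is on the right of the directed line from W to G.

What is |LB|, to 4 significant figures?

38.81

Checks: |WB| = 53.60 ✓; |BG| = 71.00 ✓.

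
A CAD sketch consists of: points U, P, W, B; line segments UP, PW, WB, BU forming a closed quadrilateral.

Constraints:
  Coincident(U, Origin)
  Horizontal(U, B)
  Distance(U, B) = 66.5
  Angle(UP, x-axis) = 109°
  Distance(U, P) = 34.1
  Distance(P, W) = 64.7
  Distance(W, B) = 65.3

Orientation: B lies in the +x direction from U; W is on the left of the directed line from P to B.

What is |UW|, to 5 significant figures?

77.457

U is at the origin; UB is horizontal with |UB| = 66.5 and B in +x, so B = (66.5, 0). UP runs at 109.0° with |UP| = 34.1, so P = (-11.102, 32.242). W is determined by |PW| = 64.7 and |WB| = 65.3 together: it lies at the intersection of circle(P, 64.7) and circle(B, 65.3). With |PB| = 84.033, the foot of the radical line on PB is 41.553 from P and the perpendicular offset is √(64.7² − 41.553²) = 49.593. Taking the left-of-PB solution: W = (46.299, 62.097).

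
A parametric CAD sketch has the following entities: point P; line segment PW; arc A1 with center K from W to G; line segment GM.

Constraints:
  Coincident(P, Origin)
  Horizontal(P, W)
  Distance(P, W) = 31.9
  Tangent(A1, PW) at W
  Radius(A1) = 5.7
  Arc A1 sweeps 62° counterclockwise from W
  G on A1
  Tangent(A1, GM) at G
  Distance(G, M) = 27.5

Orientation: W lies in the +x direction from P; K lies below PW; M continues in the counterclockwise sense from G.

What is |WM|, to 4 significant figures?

32.67

P is at the origin; PW is horizontal with |PW| = 31.9 and W on the +x side, so W = (31.90, 0.000). The tangent condition forces KW to be normal to PW, so K = W + (0, -5.7) = (31.90, -5.700). On A1, W sits at bearing 90° from K; a 62° counterclockwise sweep puts G at bearing 152°, so G = K + 5.7·(cos 152°, sin 152°) = (26.87, -3.024). Tangency of A1 to GM means the radius KG is perpendicular to GM, so GM runs along (−sin 152°, cos 152°); with |GM| = 27.5, M = (13.96, -27.31). Then |WM| = |M − W| = 32.67.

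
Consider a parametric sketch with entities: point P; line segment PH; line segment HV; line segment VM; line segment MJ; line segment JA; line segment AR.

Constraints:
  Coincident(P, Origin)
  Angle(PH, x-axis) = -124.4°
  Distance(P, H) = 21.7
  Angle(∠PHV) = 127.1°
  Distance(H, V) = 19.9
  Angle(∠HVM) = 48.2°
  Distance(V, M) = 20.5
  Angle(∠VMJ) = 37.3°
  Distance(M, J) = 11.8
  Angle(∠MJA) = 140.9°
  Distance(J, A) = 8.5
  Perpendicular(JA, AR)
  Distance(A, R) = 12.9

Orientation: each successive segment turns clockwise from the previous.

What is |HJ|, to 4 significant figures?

7.980

∠HVM = 48.2° gives VM at 50.90° from the x-axis; with |VM| = 20.5, M = (-19.21, -2.933). ∠VMJ = 37.3° gives MJ at -91.80° from the x-axis; with |MJ| = 11.8, J = (-19.58, -14.73). Then |HJ| = |J − H| = 7.980.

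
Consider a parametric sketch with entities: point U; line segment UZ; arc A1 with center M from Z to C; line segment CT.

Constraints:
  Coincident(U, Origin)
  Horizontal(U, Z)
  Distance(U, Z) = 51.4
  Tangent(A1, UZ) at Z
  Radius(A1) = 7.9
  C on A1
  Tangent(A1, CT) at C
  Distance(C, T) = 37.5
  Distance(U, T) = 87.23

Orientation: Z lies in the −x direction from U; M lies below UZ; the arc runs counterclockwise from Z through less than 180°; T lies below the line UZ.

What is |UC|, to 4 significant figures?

57.62

Checks: U = (0.00, 0.00) ✓; ∠(MZ, ZU) = 90.00° ✓; |MC| = 7.900 ✓; ∠(MC, CT) = 90.00° ✓; |CT| = 37.50 ✓; |UT| = 87.23 ✓.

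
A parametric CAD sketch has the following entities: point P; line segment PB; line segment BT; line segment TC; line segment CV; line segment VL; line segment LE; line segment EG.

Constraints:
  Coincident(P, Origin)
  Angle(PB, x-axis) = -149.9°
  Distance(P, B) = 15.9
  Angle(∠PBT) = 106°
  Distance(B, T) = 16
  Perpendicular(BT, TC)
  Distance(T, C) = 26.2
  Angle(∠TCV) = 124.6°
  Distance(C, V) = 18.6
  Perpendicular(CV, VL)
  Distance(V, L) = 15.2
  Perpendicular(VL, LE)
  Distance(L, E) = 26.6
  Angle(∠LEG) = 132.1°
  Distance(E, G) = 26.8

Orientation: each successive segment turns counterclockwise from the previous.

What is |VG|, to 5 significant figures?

44.813

P is at the origin; PB runs at -149.9° with length 15.9, so B = (-13.756, -7.9740). ∠PBT = 106.0° gives BT at -75.900° from the x-axis; with |BT| = 16.0, T = (-9.8581, -23.492). The perpendicularity gives TC at right angles to BT, so TC runs at 14.100°; with |TC| = 26.2, C = (15.553, -17.109). ∠TCV = 124.6° gives CV at 69.500° from the x-axis; with |CV| = 18.6, V = (22.066, 0.31284). CV is perpendicular to VL, so VL runs at 159.50°; with |VL| = 15.2, L = (7.8290, 5.6360). VL is perpendicular to LE, so LE runs at -110.50°; with |LE| = 26.6, E = (-1.4865, -19.279). ∠LEG = 132.1° gives EG at -62.600° from the x-axis; with |EG| = 26.8, G = (10.847, -43.073). Then |VG| = |G − V| = 44.813.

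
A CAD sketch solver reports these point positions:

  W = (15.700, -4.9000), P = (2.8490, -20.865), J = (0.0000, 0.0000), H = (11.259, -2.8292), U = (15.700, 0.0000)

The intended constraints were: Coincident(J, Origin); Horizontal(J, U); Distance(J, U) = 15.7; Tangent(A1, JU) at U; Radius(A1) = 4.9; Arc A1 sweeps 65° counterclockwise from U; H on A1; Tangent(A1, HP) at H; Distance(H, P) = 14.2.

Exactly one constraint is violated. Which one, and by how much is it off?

Distance(H, P) = 14.2 — off by 5.70.

J = (0.00, 0.00) ✓; J.y = 0.00, U.y = 0.00 ✓; |JU| = 15.70 ✓; ∠(WU, UJ) = 90.00° ✓; |WU| = 4.900 ✓; bearing(W→H) − bearing(W→U) = 65.00° ✓; |WH| = 4.900 ✓; ∠(WH, HP) = 90.00° ✓; |HP| = 19.90 ✗.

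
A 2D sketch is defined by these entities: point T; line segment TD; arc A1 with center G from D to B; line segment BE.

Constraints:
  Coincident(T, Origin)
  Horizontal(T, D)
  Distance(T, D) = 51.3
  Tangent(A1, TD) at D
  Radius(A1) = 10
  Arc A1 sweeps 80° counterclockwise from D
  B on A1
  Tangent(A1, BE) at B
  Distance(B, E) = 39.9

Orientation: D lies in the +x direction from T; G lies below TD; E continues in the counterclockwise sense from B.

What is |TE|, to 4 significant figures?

58.77

T is at the origin; T and D share the same y with |TD| = 51.3 and D on the +x side, so D = (51.30, 0.000). Since A1 is tangent to TD there, GD ⟂ TD, so G = D + (0, -10) = (51.30, -10.00). On A1, D sits at bearing 90° from G; an 80° counterclockwise sweep puts B at bearing 170°, so B = G + 10.0·(cos 170°, sin 170°) = (41.45, -8.264). A1 meets BE tangentially, so GB is at right angles to BE, so BE runs along (−sin 170°, cos 170°); with |BE| = 39.9, E = (34.52, -47.56). Then |TE| = |E − T| = 58.77.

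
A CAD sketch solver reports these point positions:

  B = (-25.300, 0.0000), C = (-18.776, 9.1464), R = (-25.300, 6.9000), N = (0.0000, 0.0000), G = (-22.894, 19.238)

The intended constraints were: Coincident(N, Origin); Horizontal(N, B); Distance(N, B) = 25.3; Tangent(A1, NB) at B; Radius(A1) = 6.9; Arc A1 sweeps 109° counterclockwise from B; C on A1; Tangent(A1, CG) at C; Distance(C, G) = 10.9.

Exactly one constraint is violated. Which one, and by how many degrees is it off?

Tangent(A1, CG) at C — off by 3.20°.

N = (0.00, 0.00) ✓; N.y = 0.00, B.y = 0.00 ✓; |NB| = 25.30 ✓; ∠(RB, BN) = 90.00° ✓; |RB| = 6.900 ✓; bearing(R→C) − bearing(R→B) = 109.0° ✓; |RC| = 6.900 ✓; ∠(RC, CG) = 86.80° ✗; |CG| = 10.90 ✓.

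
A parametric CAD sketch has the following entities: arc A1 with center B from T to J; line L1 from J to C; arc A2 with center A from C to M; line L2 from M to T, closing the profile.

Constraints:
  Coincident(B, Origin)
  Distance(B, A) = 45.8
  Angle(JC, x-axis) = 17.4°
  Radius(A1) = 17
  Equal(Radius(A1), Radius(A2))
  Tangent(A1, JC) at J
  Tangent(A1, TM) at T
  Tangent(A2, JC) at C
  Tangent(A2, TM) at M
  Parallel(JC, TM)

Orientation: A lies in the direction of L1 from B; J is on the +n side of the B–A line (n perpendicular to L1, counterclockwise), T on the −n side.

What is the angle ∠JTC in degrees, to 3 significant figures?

53.4°

The slot axis is L1's direction at 17.4°, so u = (cos 17.4°, sin 17.4°) = (0.954, 0.299) and n = (−sin 17.4°, cos 17.4°) = (-0.299, 0.954). B is at the origin and A lies 45.8 along u from B, so A = 45.8·u = (43.7, 13.7). Tangency of A1 to both parallel lines with radius 17.0 puts J and T at B ± 17.0·n: J = (-5.08, 16.2), T = (5.08, -16.2). Equal radii place C and M the same way about A: C = A + 17.0·n = (38.6, 29.9), M = A − 17.0·n = (48.8, -2.53). Then cos ∠JTC = TJ·TC / (|TJ||TC|), giving 53.4°.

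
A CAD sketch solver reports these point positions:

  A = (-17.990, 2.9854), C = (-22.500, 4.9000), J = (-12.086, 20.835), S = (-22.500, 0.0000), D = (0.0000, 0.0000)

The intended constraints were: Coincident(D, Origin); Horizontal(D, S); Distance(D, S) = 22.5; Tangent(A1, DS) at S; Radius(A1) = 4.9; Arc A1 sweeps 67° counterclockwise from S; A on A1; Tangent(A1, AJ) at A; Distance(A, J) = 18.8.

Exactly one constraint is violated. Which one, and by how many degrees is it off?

Tangent(A1, AJ) at A — off by 4.70°.

D = (0.00, 0.00) ✓; D.y = 0.00, S.y = 0.00 ✓; |DS| = 22.50 ✓; ∠(CS, SD) = 90.00° ✓; |CS| = 4.900 ✓; bearing(C→A) − bearing(C→S) = 67.00° ✓; |CA| = 4.900 ✓; ∠(CA, AJ) = 85.30° ✗; |AJ| = 18.80 ✓.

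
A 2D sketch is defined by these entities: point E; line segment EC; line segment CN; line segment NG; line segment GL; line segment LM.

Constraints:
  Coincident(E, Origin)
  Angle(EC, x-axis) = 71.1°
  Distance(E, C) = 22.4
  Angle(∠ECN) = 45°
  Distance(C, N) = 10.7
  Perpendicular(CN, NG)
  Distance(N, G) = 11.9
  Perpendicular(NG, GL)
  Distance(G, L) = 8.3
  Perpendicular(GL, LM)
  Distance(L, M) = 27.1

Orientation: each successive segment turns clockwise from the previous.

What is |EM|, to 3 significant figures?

33.8

NG is perpendicular to GL, so GL runs at 116°; with |GL| = 8.3, L = (-2.37, 13.8). The perpendicularity gives LM at right angles to GL, so LM runs at 26.1°; with |LM| = 27.1, M = (22.0, 25.7). Then |EM| = |M − E| = 33.8.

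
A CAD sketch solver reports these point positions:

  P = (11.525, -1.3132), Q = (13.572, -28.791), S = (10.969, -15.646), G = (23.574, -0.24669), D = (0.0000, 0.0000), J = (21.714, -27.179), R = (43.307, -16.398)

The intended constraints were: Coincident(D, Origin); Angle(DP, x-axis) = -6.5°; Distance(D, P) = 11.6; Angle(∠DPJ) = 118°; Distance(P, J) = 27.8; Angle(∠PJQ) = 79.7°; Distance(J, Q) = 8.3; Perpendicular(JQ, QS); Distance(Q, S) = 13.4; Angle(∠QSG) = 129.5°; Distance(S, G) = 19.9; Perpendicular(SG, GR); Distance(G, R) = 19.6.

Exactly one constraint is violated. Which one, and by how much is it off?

Distance(G, R) = 19.6 — off by 5.90.

D = (0.00, 0.00) ✓; DP at -6.500° ✓; |DP| = 11.60 ✓; ∠DPJ = 118.0° ✓; |PJ| = 27.80 ✓; ∠PJQ = 79.70° ✓; |JQ| = 8.300 ✓; ∠(JQ, QS) = 90.00° ✓; |QS| = 13.40 ✓; ∠QSG = 129.5° ✓; |SG| = 19.90 ✓; ∠(SG, GR) = 90.00° ✓; |GR| = 25.50 ✗.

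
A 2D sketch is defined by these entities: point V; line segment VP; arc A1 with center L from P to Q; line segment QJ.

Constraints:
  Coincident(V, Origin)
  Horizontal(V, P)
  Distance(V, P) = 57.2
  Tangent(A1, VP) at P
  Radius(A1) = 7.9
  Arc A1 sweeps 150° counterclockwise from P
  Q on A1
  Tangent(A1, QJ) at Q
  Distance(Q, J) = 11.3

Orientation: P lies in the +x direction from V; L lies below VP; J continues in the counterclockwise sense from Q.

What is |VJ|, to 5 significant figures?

66.252

On A1, P sits at bearing 90° from L; a 150° counterclockwise sweep puts Q at bearing 240°, so Q = L + 7.9·(cos 240°, sin 240°) = (53.250, -14.742). A1 meets QJ tangentially, so LQ is at right angles to QJ, so QJ runs along (−sin 240°, cos 240°); with |QJ| = 11.3, J = (63.036, -20.392). Then |VJ| = |J − V| = 66.252.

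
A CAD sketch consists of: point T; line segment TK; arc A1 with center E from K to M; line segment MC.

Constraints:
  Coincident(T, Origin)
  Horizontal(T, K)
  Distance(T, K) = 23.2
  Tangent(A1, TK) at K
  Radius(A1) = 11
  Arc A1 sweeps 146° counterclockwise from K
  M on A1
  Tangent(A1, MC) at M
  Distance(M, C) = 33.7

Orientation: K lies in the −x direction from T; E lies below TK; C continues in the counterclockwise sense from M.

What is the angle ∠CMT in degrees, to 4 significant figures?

68.43°

T is at the origin; TK is horizontal with |TK| = 23.2 and K on the −x side, so K = (-23.20, 0.000). A1 meets TK tangentially, so EK is at right angles to TK, so E = K + (0, -11) = (-23.20, -11.00). On A1, K sits at bearing 90° from E; a 146° counterclockwise sweep puts M at bearing 236°, so M = E + 11.0·(cos 236°, sin 236°) = (-29.35, -20.12). Since A1 is tangent to MC there, EM ⟂ MC, so MC runs along (−sin 236°, cos 236°); with |MC| = 33.7, C = (-1.413, -38.96). Then cos ∠CMT = MC·MT / (|MC||MT|), giving 68.43°.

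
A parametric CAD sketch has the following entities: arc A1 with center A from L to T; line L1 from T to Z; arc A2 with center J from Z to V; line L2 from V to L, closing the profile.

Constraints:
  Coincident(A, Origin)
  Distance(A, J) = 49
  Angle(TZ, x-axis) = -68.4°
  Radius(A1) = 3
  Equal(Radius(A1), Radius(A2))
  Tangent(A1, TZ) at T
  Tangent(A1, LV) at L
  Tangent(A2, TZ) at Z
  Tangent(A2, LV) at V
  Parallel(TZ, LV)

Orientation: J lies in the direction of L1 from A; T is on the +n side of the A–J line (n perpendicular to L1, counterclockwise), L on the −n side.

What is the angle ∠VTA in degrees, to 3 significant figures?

83.0°

Tangency of A1 to both parallel lines with radius 3.0 puts T and L at A ± 3.0·n: T = (2.79, 1.10), L = (-2.79, -1.10). Equal radii place Z and V the same way about J: Z = J + 3.0·n = (20.8, -44.5), V = J − 3.0·n = (15.2, -46.7). Then cos ∠VTA = TV·TA / (|TV||TA|), giving 83.0°.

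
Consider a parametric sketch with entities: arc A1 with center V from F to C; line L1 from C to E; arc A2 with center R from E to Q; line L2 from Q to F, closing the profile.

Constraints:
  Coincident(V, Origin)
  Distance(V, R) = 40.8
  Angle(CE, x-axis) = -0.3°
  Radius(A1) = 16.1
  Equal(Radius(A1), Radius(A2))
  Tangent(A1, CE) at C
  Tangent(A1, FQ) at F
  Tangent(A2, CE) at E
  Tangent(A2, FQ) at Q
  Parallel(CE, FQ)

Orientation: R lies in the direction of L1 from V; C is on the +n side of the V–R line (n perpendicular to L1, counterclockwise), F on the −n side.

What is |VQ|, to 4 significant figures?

43.86

The slot axis is L1's direction at -0.3°, so u = (cos -0.3°, sin -0.3°) = (1.000, -0.005236) and n = (−sin -0.3°, cos -0.3°) = (0.005236, 1.000). V is at the origin and R lies 40.8 along u from V, so R = 40.8·u = (40.80, -0.2136). Tangency of A1 to both parallel lines with radius 16.1 puts C and F at V ± 16.1·n: C = (0.08430, 16.10), F = (-0.08430, -16.10). Equal radii place E and Q the same way about R: E = R + 16.1·n = (40.88, 15.89), Q = R − 16.1·n = (40.72, -16.31). Then |VQ| = |Q − V| = 43.86.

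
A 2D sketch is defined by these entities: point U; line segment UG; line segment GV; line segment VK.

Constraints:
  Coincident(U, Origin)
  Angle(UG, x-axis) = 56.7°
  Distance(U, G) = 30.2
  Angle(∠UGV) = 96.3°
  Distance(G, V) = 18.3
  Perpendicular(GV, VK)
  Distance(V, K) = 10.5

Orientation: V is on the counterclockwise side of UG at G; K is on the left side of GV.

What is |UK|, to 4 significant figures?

29.12

∠UGV = 96.3°, so GV runs at 56.7° + (180° − 96.3°) = 140.4° from the x-axis; with |GV| = 18.3, V = G + 18.3·(cos 140.4°, sin 140.4°) = (2.480, 36.91). GV ⟂ VK; with |VK| = 10.5 on the left of GV, K = V + 10.5·(-0.6374, -0.7705) = (-4.213, 28.82). Then |UK| = |K − U| = 29.12.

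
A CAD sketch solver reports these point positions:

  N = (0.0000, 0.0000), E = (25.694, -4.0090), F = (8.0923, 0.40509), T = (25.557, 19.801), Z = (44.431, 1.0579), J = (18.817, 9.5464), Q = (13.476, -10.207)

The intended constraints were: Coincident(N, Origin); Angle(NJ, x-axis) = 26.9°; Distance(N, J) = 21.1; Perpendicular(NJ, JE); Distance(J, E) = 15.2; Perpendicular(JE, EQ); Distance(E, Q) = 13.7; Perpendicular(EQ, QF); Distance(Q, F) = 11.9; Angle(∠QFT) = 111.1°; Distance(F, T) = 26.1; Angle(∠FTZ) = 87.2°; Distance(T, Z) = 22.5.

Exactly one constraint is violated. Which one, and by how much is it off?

Distance(T, Z) = 22.5 — off by 4.10.

N = (0.00, 0.00) ✓; NJ at 26.90° ✓; |NJ| = 21.10 ✓; ∠(NJ, JE) = 90.00° ✓; |JE| = 15.20 ✓; ∠(JE, EQ) = 90.00° ✓; |EQ| = 13.70 ✓; ∠(EQ, QF) = 90.00° ✓; |QF| = 11.90 ✓; ∠QFT = 111.1° ✓; |FT| = 26.10 ✓; ∠FTZ = 87.20° ✓; |TZ| = 26.60 ✗.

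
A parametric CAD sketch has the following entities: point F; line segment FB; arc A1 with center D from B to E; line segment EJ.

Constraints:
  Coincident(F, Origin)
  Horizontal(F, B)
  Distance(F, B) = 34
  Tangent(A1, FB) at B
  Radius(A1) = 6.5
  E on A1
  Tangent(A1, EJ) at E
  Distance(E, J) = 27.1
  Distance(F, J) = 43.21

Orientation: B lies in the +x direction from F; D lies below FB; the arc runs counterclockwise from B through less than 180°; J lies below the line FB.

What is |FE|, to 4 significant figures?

28.24

Checks: |DE| = 6.500 ✓; ∠(DE, EJ) = 90.00° ✓; |EJ| = 27.10 ✓; |FJ| = 43.21 ✓.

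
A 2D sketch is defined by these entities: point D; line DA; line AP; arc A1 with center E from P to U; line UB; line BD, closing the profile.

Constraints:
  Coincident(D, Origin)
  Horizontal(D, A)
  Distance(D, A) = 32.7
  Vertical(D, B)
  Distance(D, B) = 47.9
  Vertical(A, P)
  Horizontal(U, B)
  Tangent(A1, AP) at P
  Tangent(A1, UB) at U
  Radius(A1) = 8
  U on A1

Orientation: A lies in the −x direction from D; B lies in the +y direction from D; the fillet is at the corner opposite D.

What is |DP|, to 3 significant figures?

51.6

The virtual corner opposite D is at (-32.7, 47.9). Tangency of A1 to AP means the radius EP is perpendicular to AP and A1 meets UB tangentially, so EU is at right angles to UB, with radius 8.0, so the center E sits 8.0 in from both sides at E = (-24.7, 39.9). That places the tangent points at P = (-32.7, 39.9) on AP and U = (-24.7, 47.9) on UB. Then |DP| = |P − D| = 51.6.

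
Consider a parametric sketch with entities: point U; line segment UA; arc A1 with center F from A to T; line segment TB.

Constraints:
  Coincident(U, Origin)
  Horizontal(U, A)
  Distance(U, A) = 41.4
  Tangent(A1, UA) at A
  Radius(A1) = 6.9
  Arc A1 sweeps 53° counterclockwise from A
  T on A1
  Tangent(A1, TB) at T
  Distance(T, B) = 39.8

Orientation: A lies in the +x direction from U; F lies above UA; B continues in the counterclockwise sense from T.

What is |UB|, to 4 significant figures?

78.83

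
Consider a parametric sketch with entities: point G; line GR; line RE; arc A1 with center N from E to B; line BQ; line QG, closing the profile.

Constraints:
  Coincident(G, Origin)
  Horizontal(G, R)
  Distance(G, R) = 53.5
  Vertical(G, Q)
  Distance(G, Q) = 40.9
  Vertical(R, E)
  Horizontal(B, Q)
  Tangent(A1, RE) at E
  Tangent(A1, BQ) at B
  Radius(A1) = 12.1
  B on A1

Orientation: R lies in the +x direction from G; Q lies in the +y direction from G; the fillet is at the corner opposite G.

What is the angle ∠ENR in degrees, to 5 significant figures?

67.211°

G is at the origin; G and R share the same y with |GR| = 53.5 and R on the +x side, so R = (53.500, 0.0000). G and Q share the same x with |GQ| = 40.9 and Q on the +y side, so Q = (0.0000, 40.900). The virtual corner opposite G is at (53.500, 40.900). Since A1 is tangent to RE there, NE ⟂ RE and the tangent condition forces NB to be normal to BQ, with radius 12.1, so the center N sits 12.1 in from both sides at N = (41.400, 28.800). That places the tangent points at E = (53.500, 28.800) on RE and B = (41.400, 40.900) on BQ. Then cos ∠ENR = NE·NR / (|NE||NR|), giving 67.211°.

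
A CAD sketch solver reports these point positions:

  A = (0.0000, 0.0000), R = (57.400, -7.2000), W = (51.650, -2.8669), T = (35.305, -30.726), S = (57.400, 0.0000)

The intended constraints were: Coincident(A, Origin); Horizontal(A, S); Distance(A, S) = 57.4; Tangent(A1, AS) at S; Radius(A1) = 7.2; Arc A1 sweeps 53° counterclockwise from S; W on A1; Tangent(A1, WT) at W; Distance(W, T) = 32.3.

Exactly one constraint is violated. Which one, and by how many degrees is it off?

Tangent(A1, WT) at W — off by 6.60°.

A = (0.00, 0.00) ✓; A.y = 0.00, S.y = 0.00 ✓; |AS| = 57.40 ✓; ∠(RS, SA) = 90.00° ✓; |RS| = 7.200 ✓; bearing(R→W) − bearing(R→S) = 53.00° ✓; |RW| = 7.200 ✓; ∠(RW, WT) = 83.40° ✗; |WT| = 32.30 ✓.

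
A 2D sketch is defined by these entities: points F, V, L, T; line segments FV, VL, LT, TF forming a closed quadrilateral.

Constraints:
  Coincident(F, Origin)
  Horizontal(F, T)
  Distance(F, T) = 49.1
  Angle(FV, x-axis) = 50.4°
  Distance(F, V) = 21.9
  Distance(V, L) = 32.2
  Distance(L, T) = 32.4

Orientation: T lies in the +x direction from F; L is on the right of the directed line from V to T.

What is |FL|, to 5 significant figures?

25.013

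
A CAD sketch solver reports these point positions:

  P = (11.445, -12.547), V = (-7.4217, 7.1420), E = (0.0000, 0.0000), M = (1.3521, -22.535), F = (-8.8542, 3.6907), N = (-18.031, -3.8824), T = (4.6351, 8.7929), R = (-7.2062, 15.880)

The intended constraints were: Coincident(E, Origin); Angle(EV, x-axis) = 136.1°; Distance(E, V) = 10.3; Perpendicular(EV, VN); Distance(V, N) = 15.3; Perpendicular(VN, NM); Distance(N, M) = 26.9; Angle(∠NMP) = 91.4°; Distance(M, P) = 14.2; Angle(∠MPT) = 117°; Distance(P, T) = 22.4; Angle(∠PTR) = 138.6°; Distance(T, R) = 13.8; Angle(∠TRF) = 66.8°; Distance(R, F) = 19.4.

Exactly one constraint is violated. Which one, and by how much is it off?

Distance(R, F) = 19.4 — off by 7.10.

E = (0.00, 0.00) ✓; EV at 136.1° ✓; |EV| = 10.30 ✓; ∠(EV, VN) = 90.00° ✓; |VN| = 15.30 ✓; ∠(VN, NM) = 90.00° ✓; |NM| = 26.90 ✓; ∠NMP = 91.40° ✓; |MP| = 14.20 ✓; ∠MPT = 117.0° ✓; |PT| = 22.40 ✓; ∠PTR = 138.6° ✓; |TR| = 13.80 ✓; ∠TRF = 66.80° ✓; |RF| = 12.30 ✗.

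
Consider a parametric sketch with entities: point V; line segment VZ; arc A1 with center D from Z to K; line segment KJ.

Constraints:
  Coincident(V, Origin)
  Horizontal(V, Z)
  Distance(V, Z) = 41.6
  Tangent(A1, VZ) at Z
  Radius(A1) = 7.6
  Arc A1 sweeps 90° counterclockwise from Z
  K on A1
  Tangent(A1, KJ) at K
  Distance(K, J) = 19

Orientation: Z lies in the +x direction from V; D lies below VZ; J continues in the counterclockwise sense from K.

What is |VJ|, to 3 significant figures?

43.2

V is at the origin; VZ is horizontal with |VZ| = 41.6 and Z on the +x side, so Z = (41.6, 0.00). Since A1 is tangent to VZ there, DZ ⟂ VZ, so D = Z + (0, -7.6) = (41.6, -7.60). On A1, Z sits at bearing 90° from D; a 90° counterclockwise sweep puts K at bearing 180°, so K = D + 7.6·(cos 180°, sin 180°) = (34.0, -7.60). Since A1 is tangent to KJ there, DK ⟂ KJ, so KJ runs along (−sin 180°, cos 180°); with |KJ| = 19.0, J = (34.0, -26.6). Then |VJ| = |J − V| = 43.2.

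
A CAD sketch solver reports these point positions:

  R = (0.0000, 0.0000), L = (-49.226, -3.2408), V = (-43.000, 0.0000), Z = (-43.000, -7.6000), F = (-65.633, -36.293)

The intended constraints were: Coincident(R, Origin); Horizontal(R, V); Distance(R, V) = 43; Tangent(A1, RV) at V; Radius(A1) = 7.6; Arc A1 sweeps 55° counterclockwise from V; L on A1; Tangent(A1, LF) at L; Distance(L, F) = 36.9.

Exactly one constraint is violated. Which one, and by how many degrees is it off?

Tangent(A1, LF) at L — off by 8.60°.

R = (0.00, 0.00) ✓; R.y = 0.00, V.y = 0.00 ✓; |RV| = 43.00 ✓; ∠(ZV, VR) = 90.00° ✓; |ZV| = 7.600 ✓; bearing(Z→L) − bearing(Z→V) = 55.00° ✓; |ZL| = 7.600 ✓; ∠(ZL, LF) = 81.40° ✗; |LF| = 36.90 ✓.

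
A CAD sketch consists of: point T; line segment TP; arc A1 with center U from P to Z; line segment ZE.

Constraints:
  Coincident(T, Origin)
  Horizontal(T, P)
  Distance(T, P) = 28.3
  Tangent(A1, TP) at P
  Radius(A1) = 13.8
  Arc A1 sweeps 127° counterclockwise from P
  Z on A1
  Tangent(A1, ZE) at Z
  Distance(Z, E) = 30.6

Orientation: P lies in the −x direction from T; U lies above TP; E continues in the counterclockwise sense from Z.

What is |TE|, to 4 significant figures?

58.65

On A1, P sits at bearing -90° from U; a 127° counterclockwise sweep puts Z at bearing 37°, so Z = U + 13.8·(cos 37°, sin 37°) = (-17.28, 22.11). The tangent condition forces UZ to be normal to ZE, so ZE runs along (−sin 37°, cos 37°); with |ZE| = 30.6, E = (-35.69, 46.54). Then |TE| = |E − T| = 58.65.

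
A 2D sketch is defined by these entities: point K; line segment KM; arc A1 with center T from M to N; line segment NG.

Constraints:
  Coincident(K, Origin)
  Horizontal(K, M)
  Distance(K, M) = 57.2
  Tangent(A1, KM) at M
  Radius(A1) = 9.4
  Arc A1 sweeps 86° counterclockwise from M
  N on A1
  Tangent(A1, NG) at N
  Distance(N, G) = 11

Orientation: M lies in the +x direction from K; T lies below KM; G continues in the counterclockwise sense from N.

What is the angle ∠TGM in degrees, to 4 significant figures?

17.29°

K is at the origin; K and M share the same y with |KM| = 57.2 and M on the +x side, so M = (57.20, 0.000). Tangency of A1 to KM means the radius TM is perpendicular to KM, so T = M + (0, -9.4) = (57.20, -9.400). On A1, M sits at bearing 90° from T; an 86° counterclockwise sweep puts N at bearing 176°, so N = T + 9.4·(cos 176°, sin 176°) = (47.82, -8.744). A1 meets NG tangentially, so TN is at right angles to NG, so NG runs along (−sin 176°, cos 176°); with |NG| = 11.0, G = (47.06, -19.72). Then cos ∠TGM = GT·GM / (|GT||GM|), giving 17.29°.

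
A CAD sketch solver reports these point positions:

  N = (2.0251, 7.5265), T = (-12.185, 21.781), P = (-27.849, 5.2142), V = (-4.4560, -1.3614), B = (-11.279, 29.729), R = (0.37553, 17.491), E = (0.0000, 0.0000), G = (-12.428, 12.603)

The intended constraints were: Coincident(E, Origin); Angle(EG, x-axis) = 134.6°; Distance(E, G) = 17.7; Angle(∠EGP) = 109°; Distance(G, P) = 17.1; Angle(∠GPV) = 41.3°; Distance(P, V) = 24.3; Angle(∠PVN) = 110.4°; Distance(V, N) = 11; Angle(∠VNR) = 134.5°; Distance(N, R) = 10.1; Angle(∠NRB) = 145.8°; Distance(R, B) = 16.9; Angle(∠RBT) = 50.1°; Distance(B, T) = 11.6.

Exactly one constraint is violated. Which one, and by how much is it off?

Distance(B, T) = 11.6 — off by 3.60.

E = (0.00, 0.00) ✓; EG at 134.6° ✓; |EG| = 17.70 ✓; ∠EGP = 109.0° ✓; |GP| = 17.10 ✓; ∠GPV = 41.30° ✓; |PV| = 24.30 ✓; ∠PVN = 110.4° ✓; |VN| = 11.00 ✓; ∠VNR = 134.5° ✓; |NR| = 10.10 ✓; ∠NRB = 145.8° ✓; |RB| = 16.90 ✓; ∠RBT = 50.10° ✓; |BT| = 7.999 ✗.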